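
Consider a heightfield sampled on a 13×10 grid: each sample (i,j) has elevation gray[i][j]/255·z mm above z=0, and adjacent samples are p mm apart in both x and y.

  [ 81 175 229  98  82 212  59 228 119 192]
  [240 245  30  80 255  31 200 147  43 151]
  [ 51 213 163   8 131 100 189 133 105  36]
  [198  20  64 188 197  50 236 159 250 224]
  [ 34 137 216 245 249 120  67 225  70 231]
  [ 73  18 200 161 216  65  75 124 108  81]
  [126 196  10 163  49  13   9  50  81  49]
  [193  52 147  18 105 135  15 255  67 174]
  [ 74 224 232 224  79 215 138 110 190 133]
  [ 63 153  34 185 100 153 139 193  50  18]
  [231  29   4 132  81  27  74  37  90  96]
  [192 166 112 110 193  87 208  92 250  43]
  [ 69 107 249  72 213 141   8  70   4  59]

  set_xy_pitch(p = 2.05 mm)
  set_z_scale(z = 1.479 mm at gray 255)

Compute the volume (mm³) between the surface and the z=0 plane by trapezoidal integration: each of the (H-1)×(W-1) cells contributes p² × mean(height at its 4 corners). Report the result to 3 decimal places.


329.001

height_mm = gray/255 × 1.479; cell vol = 2.05² × mean(4 corners)
unit = 2.05² × 1.479 / (4×255) = 0.00609363 mm³ per gray-sum
row 0: Σ corner-gray over 9 cells = 5130  → 31.2603
row 1: Σ corner-gray over 9 cells = 4624  → 28.1769
row 2: Σ corner-gray over 9 cells = 4921  → 29.9867
row 3: Σ corner-gray over 9 cells = 5673  → 34.5691
row 4: Σ corner-gray over 9 cells = 5011  → 30.5352
row 5: Σ corner-gray over 9 cells = 3405  → 20.7488
row 6: Σ corner-gray over 9 cells = 3272  → 19.9383
row 7: Σ corner-gray over 9 cells = 4986  → 30.3828
row 8: Σ corner-gray over 9 cells = 5126  → 31.2359
row 9: Σ corner-gray over 9 cells = 3370  → 20.5355
row 10: Σ corner-gray over 9 cells = 3946  → 24.0454
row 11: Σ corner-gray over 9 cells = 4527  → 27.5858
Σ rows: total corner-gray = 53991  → 329.0009 mm³


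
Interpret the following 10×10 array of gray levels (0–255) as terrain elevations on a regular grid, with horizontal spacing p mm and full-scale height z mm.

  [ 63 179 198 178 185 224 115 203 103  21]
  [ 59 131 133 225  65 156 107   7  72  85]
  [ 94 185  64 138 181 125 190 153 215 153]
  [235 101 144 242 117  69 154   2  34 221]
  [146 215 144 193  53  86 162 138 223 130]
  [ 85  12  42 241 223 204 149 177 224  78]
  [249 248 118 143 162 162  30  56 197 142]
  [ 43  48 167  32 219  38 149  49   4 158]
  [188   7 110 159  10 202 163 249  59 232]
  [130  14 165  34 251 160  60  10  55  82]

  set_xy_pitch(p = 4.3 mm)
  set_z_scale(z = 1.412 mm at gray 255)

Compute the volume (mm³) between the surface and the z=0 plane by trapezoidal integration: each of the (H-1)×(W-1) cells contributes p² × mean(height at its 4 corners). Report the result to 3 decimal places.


height_mm = gray/255 × 1.412; cell vol = 4.3² × mean(4 corners)
unit = 4.3² × 1.412 / (4×255) = 0.025596 mm³ per gray-sum
row 0: Σ corner-gray over 9 cells = 4790  → 122.6047
row 1: Σ corner-gray over 9 cells = 4685  → 119.9171
row 2: Σ corner-gray over 9 cells = 4931  → 126.2137
row 3: Σ corner-gray over 9 cells = 4886  → 125.0619
row 4: Σ corner-gray over 9 cells = 5411  → 138.4997
row 5: Σ corner-gray over 9 cells = 5330  → 136.4265
row 6: Σ corner-gray over 9 cells = 4236  → 108.4245
row 7: Σ corner-gray over 9 cells = 3951  → 101.1296
row 8: Σ corner-gray over 9 cells = 4048  → 103.6124
Σ rows: total corner-gray = 42268  → 1081.8901 mm³

1081.890


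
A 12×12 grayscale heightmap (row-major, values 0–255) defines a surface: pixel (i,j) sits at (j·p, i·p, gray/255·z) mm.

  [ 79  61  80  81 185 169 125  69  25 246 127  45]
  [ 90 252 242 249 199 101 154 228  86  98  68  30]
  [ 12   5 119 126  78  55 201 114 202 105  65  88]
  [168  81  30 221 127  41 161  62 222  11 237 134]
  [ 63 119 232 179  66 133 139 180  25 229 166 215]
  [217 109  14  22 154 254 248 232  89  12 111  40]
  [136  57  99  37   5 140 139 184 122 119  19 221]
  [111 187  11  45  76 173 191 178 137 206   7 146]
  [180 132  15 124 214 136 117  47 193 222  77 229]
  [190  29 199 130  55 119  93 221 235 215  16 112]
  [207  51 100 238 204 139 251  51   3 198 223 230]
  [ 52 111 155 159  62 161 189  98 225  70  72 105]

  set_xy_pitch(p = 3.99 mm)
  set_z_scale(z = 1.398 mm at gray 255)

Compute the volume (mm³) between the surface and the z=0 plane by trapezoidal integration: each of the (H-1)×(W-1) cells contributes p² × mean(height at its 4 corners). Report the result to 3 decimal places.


1356.914

height_mm = gray/255 × 1.398; cell vol = 3.99² × mean(4 corners)
unit = 3.99² × 1.398 / (4×255) = 0.0218199 mm³ per gray-sum
row 0: Σ corner-gray over 11 cells = 5934  → 129.4793
row 1: Σ corner-gray over 11 cells = 5714  → 124.6789
row 2: Σ corner-gray over 11 cells = 4928  → 107.5285
row 3: Σ corner-gray over 11 cells = 5902  → 128.7811
row 4: Σ corner-gray over 11 cells = 5961  → 130.0684
row 5: Σ corner-gray over 11 cells = 4946  → 107.9212
row 6: Σ corner-gray over 11 cells = 4878  → 106.4375
row 7: Σ corner-gray over 11 cells = 5642  → 123.1079
row 8: Σ corner-gray over 11 cells = 5889  → 128.4974
row 9: Σ corner-gray over 11 cells = 6279  → 137.0072
row 10: Σ corner-gray over 11 cells = 6114  → 133.4069
Σ rows: total corner-gray = 62187  → 1356.9142 mm³


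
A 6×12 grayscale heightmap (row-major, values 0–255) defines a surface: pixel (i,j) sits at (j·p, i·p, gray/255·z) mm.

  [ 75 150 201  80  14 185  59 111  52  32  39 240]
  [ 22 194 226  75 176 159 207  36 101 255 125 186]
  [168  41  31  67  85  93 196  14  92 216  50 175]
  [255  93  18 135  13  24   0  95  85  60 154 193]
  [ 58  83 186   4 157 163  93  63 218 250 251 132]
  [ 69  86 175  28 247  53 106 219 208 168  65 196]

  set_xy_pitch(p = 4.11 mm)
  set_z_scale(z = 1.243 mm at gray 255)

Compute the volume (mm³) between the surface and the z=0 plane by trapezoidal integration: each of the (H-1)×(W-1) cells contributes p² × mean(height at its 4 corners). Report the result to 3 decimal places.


height_mm = gray/255 × 1.243; cell vol = 4.11² × mean(4 corners)
unit = 4.11² × 1.243 / (4×255) = 0.0205852 mm³ per gray-sum
row 0: Σ corner-gray over 11 cells = 5477  → 112.7450
row 1: Σ corner-gray over 11 cells = 5429  → 111.7569
row 2: Σ corner-gray over 11 cells = 3915  → 80.5910
row 3: Σ corner-gray over 11 cells = 4928  → 101.4438
row 4: Σ corner-gray over 11 cells = 6101  → 125.5902
Σ rows: total corner-gray = 25850  → 532.1268 mm³

532.127


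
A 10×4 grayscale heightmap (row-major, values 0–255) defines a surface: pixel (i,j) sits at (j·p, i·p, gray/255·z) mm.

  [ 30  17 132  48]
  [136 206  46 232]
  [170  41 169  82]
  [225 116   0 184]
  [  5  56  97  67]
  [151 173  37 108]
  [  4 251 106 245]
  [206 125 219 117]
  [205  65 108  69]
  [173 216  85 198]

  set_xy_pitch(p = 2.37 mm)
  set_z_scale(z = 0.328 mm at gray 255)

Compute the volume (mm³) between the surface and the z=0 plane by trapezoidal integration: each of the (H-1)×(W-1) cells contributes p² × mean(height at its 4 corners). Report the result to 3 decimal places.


height_mm = gray/255 × 0.328; cell vol = 2.37² × mean(4 corners)
unit = 2.37² × 0.328 / (4×255) = 0.00180622 mm³ per gray-sum
row 0: Σ corner-gray over 3 cells = 1248  → 2.2542
row 1: Σ corner-gray over 3 cells = 1544  → 2.7888
row 2: Σ corner-gray over 3 cells = 1313  → 2.3716
row 3: Σ corner-gray over 3 cells = 1019  → 1.8405
row 4: Σ corner-gray over 3 cells = 1057  → 1.9092
row 5: Σ corner-gray over 3 cells = 1642  → 2.9658
row 6: Σ corner-gray over 3 cells = 1974  → 3.5655
row 7: Σ corner-gray over 3 cells = 1631  → 2.9459
row 8: Σ corner-gray over 3 cells = 1593  → 2.8773
Σ rows: total corner-gray = 13021  → 23.5188 mm³

23.519


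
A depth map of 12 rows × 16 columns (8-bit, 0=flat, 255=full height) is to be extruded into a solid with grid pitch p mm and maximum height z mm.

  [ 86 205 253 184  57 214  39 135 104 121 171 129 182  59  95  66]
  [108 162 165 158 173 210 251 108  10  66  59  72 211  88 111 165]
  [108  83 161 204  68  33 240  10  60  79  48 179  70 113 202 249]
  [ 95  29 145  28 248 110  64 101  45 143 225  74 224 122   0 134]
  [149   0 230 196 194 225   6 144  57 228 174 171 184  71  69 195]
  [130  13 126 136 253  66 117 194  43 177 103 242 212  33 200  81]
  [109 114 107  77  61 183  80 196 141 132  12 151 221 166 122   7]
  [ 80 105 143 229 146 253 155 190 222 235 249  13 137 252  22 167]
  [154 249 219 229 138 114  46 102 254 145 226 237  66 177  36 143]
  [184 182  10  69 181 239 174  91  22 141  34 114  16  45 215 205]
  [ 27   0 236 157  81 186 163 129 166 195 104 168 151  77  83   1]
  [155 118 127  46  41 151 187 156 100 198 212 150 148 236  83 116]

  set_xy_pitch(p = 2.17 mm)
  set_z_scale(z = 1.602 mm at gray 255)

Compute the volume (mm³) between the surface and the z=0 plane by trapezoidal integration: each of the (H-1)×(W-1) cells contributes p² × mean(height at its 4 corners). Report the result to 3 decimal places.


647.830

height_mm = gray/255 × 1.602; cell vol = 2.17² × mean(4 corners)
unit = 2.17² × 1.602 / (4×255) = 0.00739574 mm³ per gray-sum
row 0: Σ corner-gray over 15 cells = 8009  → 59.2325
row 1: Σ corner-gray over 15 cells = 7418  → 54.8616
row 2: Σ corner-gray over 15 cells = 6802  → 50.3058
row 3: Σ corner-gray over 15 cells = 7587  → 56.1115
row 4: Σ corner-gray over 15 cells = 8283  → 61.2589
row 5: Σ corner-gray over 15 cells = 7683  → 56.8215
row 6: Σ corner-gray over 15 cells = 8591  → 63.5368
row 7: Σ corner-gray over 15 cells = 9722  → 71.9014
row 8: Σ corner-gray over 15 cells = 8228  → 60.8522
row 9: Σ corner-gray over 15 cells = 7275  → 53.8040
row 10: Σ corner-gray over 15 cells = 7997  → 59.1438
Σ rows: total corner-gray = 87595  → 647.8301 mm³


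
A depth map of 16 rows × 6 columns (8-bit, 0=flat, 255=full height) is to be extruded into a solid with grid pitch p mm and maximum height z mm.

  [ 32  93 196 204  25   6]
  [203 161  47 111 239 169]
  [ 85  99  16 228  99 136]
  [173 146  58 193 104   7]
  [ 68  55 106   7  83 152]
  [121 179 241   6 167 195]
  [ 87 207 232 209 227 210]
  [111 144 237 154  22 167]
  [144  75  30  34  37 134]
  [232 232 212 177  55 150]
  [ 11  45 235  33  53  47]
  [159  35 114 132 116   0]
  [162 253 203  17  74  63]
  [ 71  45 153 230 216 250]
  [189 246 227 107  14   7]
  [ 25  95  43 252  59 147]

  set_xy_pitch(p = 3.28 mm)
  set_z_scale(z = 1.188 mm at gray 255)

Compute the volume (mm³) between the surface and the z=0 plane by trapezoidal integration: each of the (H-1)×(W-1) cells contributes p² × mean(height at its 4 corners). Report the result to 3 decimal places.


height_mm = gray/255 × 1.188; cell vol = 3.28² × mean(4 corners)
unit = 3.28² × 1.188 / (4×255) = 0.0125304 mm³ per gray-sum
row 0: Σ corner-gray over 5 cells = 2562  → 32.1028
row 1: Σ corner-gray over 5 cells = 2593  → 32.4913
row 2: Σ corner-gray over 5 cells = 2287  → 28.6570
row 3: Σ corner-gray over 5 cells = 1904  → 23.8578
row 4: Σ corner-gray over 5 cells = 2224  → 27.8675
row 5: Σ corner-gray over 5 cells = 3549  → 44.4703
row 6: Σ corner-gray over 5 cells = 3439  → 43.0919
row 7: Σ corner-gray over 5 cells = 2022  → 25.3364
row 8: Σ corner-gray over 5 cells = 2364  → 29.6218
row 9: Σ corner-gray over 5 cells = 2524  → 31.6267
row 10: Σ corner-gray over 5 cells = 1743  → 21.8404
row 11: Σ corner-gray over 5 cells = 2272  → 28.4690
row 12: Σ corner-gray over 5 cells = 2928  → 36.6889
row 13: Σ corner-gray over 5 cells = 2993  → 37.5034
row 14: Σ corner-gray over 5 cells = 2454  → 30.7495
Σ rows: total corner-gray = 37858  → 474.3748 mm³

474.375


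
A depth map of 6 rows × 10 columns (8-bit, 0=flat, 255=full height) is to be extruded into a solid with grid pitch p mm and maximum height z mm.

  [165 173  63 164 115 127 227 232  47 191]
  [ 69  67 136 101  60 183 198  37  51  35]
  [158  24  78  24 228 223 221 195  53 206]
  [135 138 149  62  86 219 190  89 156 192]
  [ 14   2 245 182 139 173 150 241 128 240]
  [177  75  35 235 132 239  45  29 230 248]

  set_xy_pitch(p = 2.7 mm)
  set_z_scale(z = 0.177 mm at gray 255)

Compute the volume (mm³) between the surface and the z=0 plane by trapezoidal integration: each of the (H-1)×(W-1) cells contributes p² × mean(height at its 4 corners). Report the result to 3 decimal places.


30.521

height_mm = gray/255 × 0.177; cell vol = 2.7² × mean(4 corners)
unit = 2.7² × 0.177 / (4×255) = 0.00126503 mm³ per gray-sum
row 0: Σ corner-gray over 9 cells = 4422  → 5.5940
row 1: Σ corner-gray over 9 cells = 4226  → 5.3460
row 2: Σ corner-gray over 9 cells = 4961  → 6.2758
row 3: Σ corner-gray over 9 cells = 5279  → 6.6781
row 4: Σ corner-gray over 9 cells = 5239  → 6.6275
Σ rows: total corner-gray = 24127  → 30.5214 mm³


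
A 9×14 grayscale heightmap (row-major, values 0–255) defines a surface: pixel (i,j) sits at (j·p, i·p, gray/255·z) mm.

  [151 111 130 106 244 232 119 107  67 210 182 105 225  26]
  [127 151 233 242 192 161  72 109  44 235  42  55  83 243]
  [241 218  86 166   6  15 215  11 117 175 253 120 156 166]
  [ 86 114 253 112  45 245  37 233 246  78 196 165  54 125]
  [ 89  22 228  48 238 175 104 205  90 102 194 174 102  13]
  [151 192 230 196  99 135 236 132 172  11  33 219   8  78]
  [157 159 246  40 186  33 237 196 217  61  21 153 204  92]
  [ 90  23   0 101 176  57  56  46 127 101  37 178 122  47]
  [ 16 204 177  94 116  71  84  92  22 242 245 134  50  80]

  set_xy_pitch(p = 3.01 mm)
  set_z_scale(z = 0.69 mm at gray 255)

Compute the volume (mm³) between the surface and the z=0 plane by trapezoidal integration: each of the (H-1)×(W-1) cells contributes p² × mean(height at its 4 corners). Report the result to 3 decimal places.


334.938

height_mm = gray/255 × 0.69; cell vol = 3.01² × mean(4 corners)
unit = 3.01² × 0.69 / (4×255) = 0.00612889 mm³ per gray-sum
row 0: Σ corner-gray over 13 cells = 7461  → 45.7277
row 1: Σ corner-gray over 13 cells = 7091  → 43.4600
row 2: Σ corner-gray over 13 cells = 7250  → 44.4345
row 3: Σ corner-gray over 13 cells = 7233  → 44.3303
row 4: Σ corner-gray over 13 cells = 7021  → 43.0309
row 5: Σ corner-gray over 13 cells = 7310  → 44.8022
row 6: Σ corner-gray over 13 cells = 5940  → 36.4056
row 7: Σ corner-gray over 13 cells = 5343  → 32.7467
Σ rows: total corner-gray = 54649  → 334.9378 mm³


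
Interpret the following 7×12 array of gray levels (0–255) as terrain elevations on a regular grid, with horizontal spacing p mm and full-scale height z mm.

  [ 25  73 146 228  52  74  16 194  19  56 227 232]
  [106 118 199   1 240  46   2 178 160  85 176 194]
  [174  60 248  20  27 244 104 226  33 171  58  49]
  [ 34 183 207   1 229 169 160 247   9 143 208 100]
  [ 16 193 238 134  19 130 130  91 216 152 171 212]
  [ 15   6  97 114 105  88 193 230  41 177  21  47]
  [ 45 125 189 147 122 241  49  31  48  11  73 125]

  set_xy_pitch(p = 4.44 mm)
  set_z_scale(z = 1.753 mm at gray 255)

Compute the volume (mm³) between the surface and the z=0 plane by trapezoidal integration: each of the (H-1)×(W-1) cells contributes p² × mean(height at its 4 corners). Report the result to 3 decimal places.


1102.974

height_mm = gray/255 × 1.753; cell vol = 4.44² × mean(4 corners)
unit = 4.44² × 1.753 / (4×255) = 0.0338803 mm³ per gray-sum
row 0: Σ corner-gray over 11 cells = 5137  → 174.0433
row 1: Σ corner-gray over 11 cells = 5315  → 180.0740
row 2: Σ corner-gray over 11 cells = 5851  → 198.2338
row 3: Σ corner-gray over 11 cells = 6422  → 217.5795
row 4: Σ corner-gray over 11 cells = 5382  → 182.3440
row 5: Σ corner-gray over 11 cells = 4448  → 150.6997
Σ rows: total corner-gray = 32555  → 1102.9743 mm³


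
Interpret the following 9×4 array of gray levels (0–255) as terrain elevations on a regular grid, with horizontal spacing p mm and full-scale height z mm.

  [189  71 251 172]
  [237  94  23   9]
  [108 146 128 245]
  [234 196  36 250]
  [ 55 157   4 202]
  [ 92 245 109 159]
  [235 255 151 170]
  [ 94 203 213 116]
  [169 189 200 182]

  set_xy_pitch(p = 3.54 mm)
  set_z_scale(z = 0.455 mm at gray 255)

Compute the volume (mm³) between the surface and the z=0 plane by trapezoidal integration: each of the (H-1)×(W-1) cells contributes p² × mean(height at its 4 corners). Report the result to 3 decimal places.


80.419

height_mm = gray/255 × 0.455; cell vol = 3.54² × mean(4 corners)
unit = 3.54² × 0.455 / (4×255) = 0.00559008 mm³ per gray-sum
row 0: Σ corner-gray over 3 cells = 1485  → 8.3013
row 1: Σ corner-gray over 3 cells = 1381  → 7.7199
row 2: Σ corner-gray over 3 cells = 1849  → 10.3361
row 3: Σ corner-gray over 3 cells = 1527  → 8.5360
row 4: Σ corner-gray over 3 cells = 1538  → 8.5975
row 5: Σ corner-gray over 3 cells = 2176  → 12.1640
row 6: Σ corner-gray over 3 cells = 2259  → 12.6280
row 7: Σ corner-gray over 3 cells = 2171  → 12.1361
Σ rows: total corner-gray = 14386  → 80.4188 mm³


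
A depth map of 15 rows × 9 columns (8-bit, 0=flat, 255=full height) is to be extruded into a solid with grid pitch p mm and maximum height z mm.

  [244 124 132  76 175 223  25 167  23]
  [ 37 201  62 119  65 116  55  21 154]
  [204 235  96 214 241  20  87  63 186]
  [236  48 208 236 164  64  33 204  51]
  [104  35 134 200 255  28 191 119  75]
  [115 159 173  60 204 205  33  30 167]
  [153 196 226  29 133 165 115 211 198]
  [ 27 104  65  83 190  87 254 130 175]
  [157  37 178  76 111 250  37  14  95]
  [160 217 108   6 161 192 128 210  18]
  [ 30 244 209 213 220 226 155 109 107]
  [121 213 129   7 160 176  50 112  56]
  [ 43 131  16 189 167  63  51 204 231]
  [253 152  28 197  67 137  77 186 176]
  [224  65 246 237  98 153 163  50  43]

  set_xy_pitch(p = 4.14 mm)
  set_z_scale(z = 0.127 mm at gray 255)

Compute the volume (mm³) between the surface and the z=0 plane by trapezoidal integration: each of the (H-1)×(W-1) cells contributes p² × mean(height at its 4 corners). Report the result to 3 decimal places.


125.858

height_mm = gray/255 × 0.127; cell vol = 4.14² × mean(4 corners)
unit = 4.14² × 0.127 / (4×255) = 0.00213405 mm³ per gray-sum
row 0: Σ corner-gray over 8 cells = 3580  → 7.6399
row 1: Σ corner-gray over 8 cells = 3771  → 8.0475
row 2: Σ corner-gray over 8 cells = 4503  → 9.6096
row 3: Σ corner-gray over 8 cells = 4304  → 9.1849
row 4: Σ corner-gray over 8 cells = 4113  → 8.7773
row 5: Σ corner-gray over 8 cells = 4511  → 9.6267
row 6: Σ corner-gray over 8 cells = 4529  → 9.6651
row 7: Σ corner-gray over 8 cells = 3686  → 7.8661
row 8: Σ corner-gray over 8 cells = 3880  → 8.2801
row 9: Σ corner-gray over 8 cells = 5111  → 10.9071
row 10: Σ corner-gray over 8 cells = 4760  → 10.1581
row 11: Σ corner-gray over 8 cells = 3787  → 8.0816
row 12: Σ corner-gray over 8 cells = 4033  → 8.6066
row 13: Σ corner-gray over 8 cells = 4408  → 9.4069
Σ rows: total corner-gray = 58976  → 125.8576 mm³


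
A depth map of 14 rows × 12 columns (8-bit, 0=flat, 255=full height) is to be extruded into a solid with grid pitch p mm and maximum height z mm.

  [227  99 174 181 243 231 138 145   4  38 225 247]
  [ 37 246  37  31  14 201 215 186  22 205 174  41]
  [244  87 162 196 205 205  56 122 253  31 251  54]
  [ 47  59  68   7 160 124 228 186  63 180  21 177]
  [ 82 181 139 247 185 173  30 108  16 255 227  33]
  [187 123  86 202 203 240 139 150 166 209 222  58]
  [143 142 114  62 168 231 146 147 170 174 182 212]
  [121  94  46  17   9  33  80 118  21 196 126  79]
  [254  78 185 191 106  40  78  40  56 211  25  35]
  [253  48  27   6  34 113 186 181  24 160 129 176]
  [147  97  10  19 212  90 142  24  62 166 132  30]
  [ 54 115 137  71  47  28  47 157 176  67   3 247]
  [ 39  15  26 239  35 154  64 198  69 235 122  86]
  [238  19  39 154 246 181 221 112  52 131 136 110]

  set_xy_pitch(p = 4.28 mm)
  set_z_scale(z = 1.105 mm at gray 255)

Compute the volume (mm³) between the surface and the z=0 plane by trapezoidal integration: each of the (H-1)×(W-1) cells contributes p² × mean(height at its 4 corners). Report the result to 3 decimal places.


height_mm = gray/255 × 1.105; cell vol = 4.28² × mean(4 corners)
unit = 4.28² × 1.105 / (4×255) = 0.0198449 mm³ per gray-sum
row 0: Σ corner-gray over 11 cells = 6170  → 122.4432
row 1: Σ corner-gray over 11 cells = 6174  → 122.5226
row 2: Σ corner-gray over 11 cells = 5850  → 116.0929
row 3: Σ corner-gray over 11 cells = 5653  → 112.1834
row 4: Σ corner-gray over 11 cells = 6962  → 138.1604
row 5: Σ corner-gray over 11 cells = 7152  → 141.9310
row 6: Σ corner-gray over 11 cells = 5107  → 101.3481
row 7: Σ corner-gray over 11 cells = 3989  → 79.1614
row 8: Σ corner-gray over 11 cells = 4554  → 90.3738
row 9: Σ corner-gray over 11 cells = 4330  → 85.9286
row 10: Σ corner-gray over 11 cells = 4082  → 81.0070
row 11: Σ corner-gray over 11 cells = 4436  → 88.0321
row 12: Σ corner-gray over 11 cells = 5369  → 106.5474
Σ rows: total corner-gray = 69828  → 1385.7320 mm³

1385.732


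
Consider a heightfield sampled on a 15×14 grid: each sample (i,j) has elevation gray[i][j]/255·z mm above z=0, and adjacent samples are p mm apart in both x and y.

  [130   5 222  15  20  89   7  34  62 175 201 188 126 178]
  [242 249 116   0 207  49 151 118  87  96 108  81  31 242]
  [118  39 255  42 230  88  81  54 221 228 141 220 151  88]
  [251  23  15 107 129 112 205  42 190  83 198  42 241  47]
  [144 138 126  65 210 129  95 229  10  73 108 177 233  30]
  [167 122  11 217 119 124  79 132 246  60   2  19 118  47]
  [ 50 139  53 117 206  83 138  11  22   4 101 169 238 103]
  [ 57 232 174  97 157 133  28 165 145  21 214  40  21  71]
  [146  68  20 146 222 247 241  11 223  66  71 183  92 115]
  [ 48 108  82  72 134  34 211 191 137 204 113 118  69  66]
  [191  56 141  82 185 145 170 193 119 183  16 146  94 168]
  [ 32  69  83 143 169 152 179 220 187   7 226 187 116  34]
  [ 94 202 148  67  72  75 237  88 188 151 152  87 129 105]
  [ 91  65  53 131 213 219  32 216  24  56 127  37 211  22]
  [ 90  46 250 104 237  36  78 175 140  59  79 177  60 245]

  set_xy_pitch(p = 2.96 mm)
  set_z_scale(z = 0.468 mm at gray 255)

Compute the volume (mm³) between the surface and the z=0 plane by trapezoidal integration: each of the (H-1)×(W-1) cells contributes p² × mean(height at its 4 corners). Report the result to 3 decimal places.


355.833

height_mm = gray/255 × 0.468; cell vol = 2.96² × mean(4 corners)
unit = 2.96² × 0.468 / (4×255) = 0.00402003 mm³ per gray-sum
row 0: Σ corner-gray over 13 cells = 5666  → 22.7775
row 1: Σ corner-gray over 13 cells = 6776  → 27.2397
row 2: Σ corner-gray over 13 cells = 6778  → 27.2478
row 3: Σ corner-gray over 13 cells = 6432  → 25.8568
row 4: Σ corner-gray over 13 cells = 6072  → 24.4096
row 5: Σ corner-gray over 13 cells = 5427  → 21.8167
row 6: Σ corner-gray over 13 cells = 5697  → 22.9021
row 7: Σ corner-gray over 13 cells = 6423  → 25.8206
row 8: Σ corner-gray over 13 cells = 6501  → 26.1342
row 9: Σ corner-gray over 13 cells = 6479  → 26.0458
row 10: Σ corner-gray over 13 cells = 6961  → 27.9834
row 11: Σ corner-gray over 13 cells = 6933  → 27.8709
row 12: Σ corner-gray over 13 cells = 6272  → 25.2136
row 13: Σ corner-gray over 13 cells = 6098  → 24.5141
Σ rows: total corner-gray = 88515  → 355.8328 mm³


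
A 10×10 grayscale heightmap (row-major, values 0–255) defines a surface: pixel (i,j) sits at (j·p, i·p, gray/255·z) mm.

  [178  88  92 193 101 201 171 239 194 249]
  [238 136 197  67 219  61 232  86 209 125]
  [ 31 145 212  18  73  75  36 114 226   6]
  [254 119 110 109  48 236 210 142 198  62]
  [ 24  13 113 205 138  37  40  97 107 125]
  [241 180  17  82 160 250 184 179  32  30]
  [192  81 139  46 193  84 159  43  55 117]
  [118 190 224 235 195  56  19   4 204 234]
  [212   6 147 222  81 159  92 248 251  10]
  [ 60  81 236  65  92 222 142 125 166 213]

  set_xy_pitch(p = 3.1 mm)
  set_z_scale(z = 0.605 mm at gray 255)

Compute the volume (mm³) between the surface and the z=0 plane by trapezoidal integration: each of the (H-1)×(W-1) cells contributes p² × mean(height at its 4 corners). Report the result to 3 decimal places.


height_mm = gray/255 × 0.605; cell vol = 3.1² × mean(4 corners)
unit = 3.1² × 0.605 / (4×255) = 0.00570005 mm³ per gray-sum
row 0: Σ corner-gray over 9 cells = 5762  → 32.8437
row 1: Σ corner-gray over 9 cells = 4612  → 26.2886
row 2: Σ corner-gray over 9 cells = 4495  → 25.6217
row 3: Σ corner-gray over 9 cells = 4309  → 24.5615
row 4: Σ corner-gray over 9 cells = 4088  → 23.3018
row 5: Σ corner-gray over 9 cells = 4348  → 24.7838
row 6: Σ corner-gray over 9 cells = 4515  → 25.7357
row 7: Σ corner-gray over 9 cells = 5240  → 29.8683
row 8: Σ corner-gray over 9 cells = 5165  → 29.4408
Σ rows: total corner-gray = 42534  → 242.4459 mm³

242.446


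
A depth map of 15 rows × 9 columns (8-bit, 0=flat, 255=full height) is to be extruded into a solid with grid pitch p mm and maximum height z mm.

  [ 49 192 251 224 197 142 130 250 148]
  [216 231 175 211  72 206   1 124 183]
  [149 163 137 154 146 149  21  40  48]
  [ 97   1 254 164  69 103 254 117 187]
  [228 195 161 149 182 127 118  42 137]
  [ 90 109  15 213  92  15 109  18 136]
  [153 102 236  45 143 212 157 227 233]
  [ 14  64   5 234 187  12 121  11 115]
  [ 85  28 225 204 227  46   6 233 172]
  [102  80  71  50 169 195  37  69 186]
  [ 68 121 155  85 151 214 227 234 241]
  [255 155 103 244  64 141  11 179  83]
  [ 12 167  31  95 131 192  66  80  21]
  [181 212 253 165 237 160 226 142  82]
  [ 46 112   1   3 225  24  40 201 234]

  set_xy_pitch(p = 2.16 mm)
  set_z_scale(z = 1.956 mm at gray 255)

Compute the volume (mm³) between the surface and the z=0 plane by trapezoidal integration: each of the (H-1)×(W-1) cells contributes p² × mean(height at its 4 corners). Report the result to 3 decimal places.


height_mm = gray/255 × 1.956; cell vol = 2.16² × mean(4 corners)
unit = 2.16² × 1.956 / (4×255) = 0.00894697 mm³ per gray-sum
row 0: Σ corner-gray over 8 cells = 5408  → 48.3852
row 1: Σ corner-gray over 8 cells = 4256  → 38.0783
row 2: Σ corner-gray over 8 cells = 4025  → 36.0116
row 3: Σ corner-gray over 8 cells = 4521  → 40.4493
row 4: Σ corner-gray over 8 cells = 3681  → 32.9338
row 5: Σ corner-gray over 8 cells = 3998  → 35.7700
row 6: Σ corner-gray over 8 cells = 4027  → 36.0295
row 7: Σ corner-gray over 8 cells = 3592  → 32.1375
row 8: Σ corner-gray over 8 cells = 3825  → 34.2222
row 9: Σ corner-gray over 8 cells = 4313  → 38.5883
row 10: Σ corner-gray over 8 cells = 4815  → 43.0797
row 11: Σ corner-gray over 8 cells = 3689  → 33.0054
row 12: Σ corner-gray over 8 cells = 4610  → 41.2456
row 13: Σ corner-gray over 8 cells = 4545  → 40.6640
Σ rows: total corner-gray = 59305  → 530.6003 mm³

530.600


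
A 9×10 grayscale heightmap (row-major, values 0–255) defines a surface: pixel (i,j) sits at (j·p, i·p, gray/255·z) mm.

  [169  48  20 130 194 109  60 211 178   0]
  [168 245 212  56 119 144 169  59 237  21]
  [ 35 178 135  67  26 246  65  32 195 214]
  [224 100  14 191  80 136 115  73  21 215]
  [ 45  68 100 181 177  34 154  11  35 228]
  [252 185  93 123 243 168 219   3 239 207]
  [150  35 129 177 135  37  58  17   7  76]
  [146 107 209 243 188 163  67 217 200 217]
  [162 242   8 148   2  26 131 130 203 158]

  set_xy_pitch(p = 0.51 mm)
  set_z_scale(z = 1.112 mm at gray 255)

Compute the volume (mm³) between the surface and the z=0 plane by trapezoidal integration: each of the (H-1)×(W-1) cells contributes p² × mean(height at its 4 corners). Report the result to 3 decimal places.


10.297

height_mm = gray/255 × 1.112; cell vol = 0.51² × mean(4 corners)
unit = 0.51² × 1.112 / (4×255) = 0.00028356 mm³ per gray-sum
row 0: Σ corner-gray over 9 cells = 4740  → 1.3441
row 1: Σ corner-gray over 9 cells = 4808  → 1.3634
row 2: Σ corner-gray over 9 cells = 4036  → 1.1444
row 3: Σ corner-gray over 9 cells = 3692  → 1.0469
row 4: Σ corner-gray over 9 cells = 4798  → 1.3605
row 5: Σ corner-gray over 9 cells = 4421  → 1.2536
row 6: Σ corner-gray over 9 cells = 4567  → 1.2950
row 7: Σ corner-gray over 9 cells = 5251  → 1.4890
Σ rows: total corner-gray = 36313  → 10.2969 mm³


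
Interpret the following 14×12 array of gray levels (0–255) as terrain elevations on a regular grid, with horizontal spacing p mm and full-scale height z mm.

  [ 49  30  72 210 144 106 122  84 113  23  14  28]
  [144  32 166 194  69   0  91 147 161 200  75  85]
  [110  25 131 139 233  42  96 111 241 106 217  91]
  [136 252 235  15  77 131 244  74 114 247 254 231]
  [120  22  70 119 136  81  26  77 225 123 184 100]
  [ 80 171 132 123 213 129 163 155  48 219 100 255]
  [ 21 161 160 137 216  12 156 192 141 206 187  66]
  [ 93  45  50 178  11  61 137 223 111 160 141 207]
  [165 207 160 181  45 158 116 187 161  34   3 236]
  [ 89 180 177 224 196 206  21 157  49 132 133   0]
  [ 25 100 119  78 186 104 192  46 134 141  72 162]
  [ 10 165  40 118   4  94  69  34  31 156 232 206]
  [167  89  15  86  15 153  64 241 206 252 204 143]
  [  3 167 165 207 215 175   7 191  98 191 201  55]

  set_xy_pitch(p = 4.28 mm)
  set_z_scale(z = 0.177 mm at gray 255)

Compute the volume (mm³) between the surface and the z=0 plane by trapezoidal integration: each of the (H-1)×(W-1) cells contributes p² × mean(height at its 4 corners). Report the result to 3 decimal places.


232.169

height_mm = gray/255 × 0.177; cell vol = 4.28² × mean(4 corners)
unit = 4.28² × 0.177 / (4×255) = 0.00317878 mm³ per gray-sum
row 0: Σ corner-gray over 11 cells = 4412  → 14.0248
row 1: Σ corner-gray over 11 cells = 5382  → 17.1082
row 2: Σ corner-gray over 11 cells = 6536  → 20.7765
row 3: Σ corner-gray over 11 cells = 5999  → 19.0695
row 4: Σ corner-gray over 11 cells = 5587  → 17.7599
row 5: Σ corner-gray over 11 cells = 6464  → 20.5476
row 6: Σ corner-gray over 11 cells = 5757  → 18.3002
row 7: Σ corner-gray over 11 cells = 5439  → 17.2894
row 8: Σ corner-gray over 11 cells = 5944  → 18.8947
row 9: Σ corner-gray over 11 cells = 5570  → 17.7058
row 10: Σ corner-gray over 11 cells = 4633  → 14.7273
row 11: Σ corner-gray over 11 cells = 5062  → 16.0910
row 12: Σ corner-gray over 11 cells = 6252  → 19.8737
Σ rows: total corner-gray = 73037  → 232.1686 mm³


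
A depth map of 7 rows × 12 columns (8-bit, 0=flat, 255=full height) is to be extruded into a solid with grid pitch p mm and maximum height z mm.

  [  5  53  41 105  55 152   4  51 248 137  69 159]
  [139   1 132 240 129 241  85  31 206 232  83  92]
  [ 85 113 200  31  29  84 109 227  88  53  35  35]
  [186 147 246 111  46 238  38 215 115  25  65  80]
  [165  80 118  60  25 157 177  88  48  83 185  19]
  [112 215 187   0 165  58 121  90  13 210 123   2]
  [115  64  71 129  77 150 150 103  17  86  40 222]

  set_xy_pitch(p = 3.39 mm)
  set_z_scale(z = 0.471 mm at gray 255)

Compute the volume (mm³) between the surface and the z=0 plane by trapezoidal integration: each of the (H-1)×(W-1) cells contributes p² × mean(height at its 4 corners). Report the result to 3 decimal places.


height_mm = gray/255 × 0.471; cell vol = 3.39² × mean(4 corners)
unit = 3.39² × 0.471 / (4×255) = 0.00530665 mm³ per gray-sum
row 0: Σ corner-gray over 11 cells = 4985  → 26.4536
row 1: Σ corner-gray over 11 cells = 5049  → 26.7933
row 2: Σ corner-gray over 11 cells = 4816  → 25.5568
row 3: Σ corner-gray over 11 cells = 4984  → 26.4483
row 4: Σ corner-gray over 11 cells = 4704  → 24.9625
row 5: Σ corner-gray over 11 cells = 4589  → 24.3522
Σ rows: total corner-gray = 29127  → 154.5667 mm³

154.567


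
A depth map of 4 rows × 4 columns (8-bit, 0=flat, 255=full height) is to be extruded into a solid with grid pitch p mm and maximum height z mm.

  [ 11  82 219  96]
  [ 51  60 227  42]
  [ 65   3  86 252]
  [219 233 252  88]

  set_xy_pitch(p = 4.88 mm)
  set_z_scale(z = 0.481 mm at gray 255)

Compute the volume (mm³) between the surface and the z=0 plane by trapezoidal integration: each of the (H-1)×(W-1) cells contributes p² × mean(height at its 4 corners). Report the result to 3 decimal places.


height_mm = gray/255 × 0.481; cell vol = 4.88² × mean(4 corners)
unit = 4.88² × 0.481 / (4×255) = 0.0112301 mm³ per gray-sum
row 0: Σ corner-gray over 3 cells = 1376  → 15.4527
row 1: Σ corner-gray over 3 cells = 1162  → 13.0494
row 2: Σ corner-gray over 3 cells = 1772  → 19.8998
Σ rows: total corner-gray = 4310  → 48.4018 mm³

48.402


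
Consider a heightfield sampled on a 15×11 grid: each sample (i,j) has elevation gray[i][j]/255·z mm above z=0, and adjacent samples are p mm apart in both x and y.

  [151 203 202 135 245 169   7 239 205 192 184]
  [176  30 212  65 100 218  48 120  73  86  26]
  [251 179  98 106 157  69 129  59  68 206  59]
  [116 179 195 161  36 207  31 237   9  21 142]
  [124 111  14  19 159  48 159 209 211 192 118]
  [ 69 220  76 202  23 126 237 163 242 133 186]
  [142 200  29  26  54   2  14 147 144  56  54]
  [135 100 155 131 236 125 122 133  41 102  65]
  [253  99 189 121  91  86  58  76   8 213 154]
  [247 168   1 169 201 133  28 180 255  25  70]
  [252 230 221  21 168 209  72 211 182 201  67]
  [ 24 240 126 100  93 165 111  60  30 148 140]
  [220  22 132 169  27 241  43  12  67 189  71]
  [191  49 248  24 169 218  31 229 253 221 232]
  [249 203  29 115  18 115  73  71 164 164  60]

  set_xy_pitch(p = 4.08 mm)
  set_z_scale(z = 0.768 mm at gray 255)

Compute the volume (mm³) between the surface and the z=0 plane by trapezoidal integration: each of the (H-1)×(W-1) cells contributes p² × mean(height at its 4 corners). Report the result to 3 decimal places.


888.418

height_mm = gray/255 × 0.768; cell vol = 4.08² × mean(4 corners)
unit = 4.08² × 0.768 / (4×255) = 0.0125338 mm³ per gray-sum
row 0: Σ corner-gray over 10 cells = 5635  → 70.6277
row 1: Σ corner-gray over 10 cells = 4558  → 57.1289
row 2: Σ corner-gray over 10 cells = 4862  → 60.9391
row 3: Σ corner-gray over 10 cells = 4896  → 61.3653
row 4: Σ corner-gray over 10 cells = 5585  → 70.0010
row 5: Σ corner-gray over 10 cells = 4639  → 58.1441
row 6: Σ corner-gray over 10 cells = 4030  → 50.5111
row 7: Σ corner-gray over 10 cells = 4779  → 59.8988
row 8: Σ corner-gray over 10 cells = 4926  → 61.7413
row 9: Σ corner-gray over 10 cells = 5986  → 75.0271
row 10: Σ corner-gray over 10 cells = 5659  → 70.9285
row 11: Σ corner-gray over 10 cells = 4405  → 55.2112
row 12: Σ corner-gray over 10 cells = 5402  → 67.7074
row 13: Σ corner-gray over 10 cells = 5520  → 69.1864
Σ rows: total corner-gray = 70882  → 888.4180 mm³


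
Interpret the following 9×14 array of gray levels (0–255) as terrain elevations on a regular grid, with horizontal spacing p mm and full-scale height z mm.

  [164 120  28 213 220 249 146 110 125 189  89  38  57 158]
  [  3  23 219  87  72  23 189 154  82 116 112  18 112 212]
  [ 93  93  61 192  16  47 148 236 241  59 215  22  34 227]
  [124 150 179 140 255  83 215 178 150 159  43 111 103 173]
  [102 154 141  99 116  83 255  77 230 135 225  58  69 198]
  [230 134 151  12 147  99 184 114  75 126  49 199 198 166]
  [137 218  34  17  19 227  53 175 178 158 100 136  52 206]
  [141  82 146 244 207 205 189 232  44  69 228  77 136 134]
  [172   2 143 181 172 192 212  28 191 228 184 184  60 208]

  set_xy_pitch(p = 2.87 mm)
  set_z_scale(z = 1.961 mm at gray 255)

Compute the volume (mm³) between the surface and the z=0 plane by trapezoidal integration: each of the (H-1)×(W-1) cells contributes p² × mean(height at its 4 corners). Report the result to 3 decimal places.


862.863

height_mm = gray/255 × 1.961; cell vol = 2.87² × mean(4 corners)
unit = 2.87² × 1.961 / (4×255) = 0.0158358 mm³ per gray-sum
row 0: Σ corner-gray over 13 cells = 6119  → 96.8995
row 1: Σ corner-gray over 13 cells = 5677  → 89.9001
row 2: Σ corner-gray over 13 cells = 6877  → 108.9031
row 3: Σ corner-gray over 13 cells = 7413  → 117.3911
row 4: Σ corner-gray over 13 cells = 6956  → 110.1541
row 5: Σ corner-gray over 13 cells = 6449  → 102.1254
row 6: Σ corner-gray over 13 cells = 7070  → 111.9594
row 7: Σ corner-gray over 13 cells = 7927  → 125.5307
Σ rows: total corner-gray = 54488  → 862.8635 mm³


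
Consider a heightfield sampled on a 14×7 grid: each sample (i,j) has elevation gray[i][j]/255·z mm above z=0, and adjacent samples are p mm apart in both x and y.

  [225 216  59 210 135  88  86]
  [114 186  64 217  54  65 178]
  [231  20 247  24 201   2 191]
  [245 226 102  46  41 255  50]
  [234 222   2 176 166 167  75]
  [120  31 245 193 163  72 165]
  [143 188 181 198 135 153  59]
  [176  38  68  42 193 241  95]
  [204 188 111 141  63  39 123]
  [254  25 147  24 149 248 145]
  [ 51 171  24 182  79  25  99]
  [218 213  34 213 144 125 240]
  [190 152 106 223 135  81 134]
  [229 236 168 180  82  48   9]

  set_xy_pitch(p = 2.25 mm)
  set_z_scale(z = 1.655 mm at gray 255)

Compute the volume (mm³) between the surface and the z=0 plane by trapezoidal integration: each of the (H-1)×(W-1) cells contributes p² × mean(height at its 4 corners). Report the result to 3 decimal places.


height_mm = gray/255 × 1.655; cell vol = 2.25² × mean(4 corners)
unit = 2.25² × 1.655 / (4×255) = 0.00821415 mm³ per gray-sum
row 0: Σ corner-gray over 6 cells = 3191  → 26.2114
row 1: Σ corner-gray over 6 cells = 2874  → 23.6075
row 2: Σ corner-gray over 6 cells = 3045  → 25.0121
row 3: Σ corner-gray over 6 cells = 3410  → 28.0103
row 4: Σ corner-gray over 6 cells = 3468  → 28.4867
row 5: Σ corner-gray over 6 cells = 3605  → 29.6120
row 6: Σ corner-gray over 6 cells = 3347  → 27.4928
row 7: Σ corner-gray over 6 cells = 2846  → 23.3775
row 8: Σ corner-gray over 6 cells = 2996  → 24.6096
row 9: Σ corner-gray over 6 cells = 2697  → 22.1536
row 10: Σ corner-gray over 6 cells = 3028  → 24.8725
row 11: Σ corner-gray over 6 cells = 3634  → 29.8502
row 12: Σ corner-gray over 6 cells = 3384  → 27.7967
Σ rows: total corner-gray = 41525  → 341.0928 mm³

341.093


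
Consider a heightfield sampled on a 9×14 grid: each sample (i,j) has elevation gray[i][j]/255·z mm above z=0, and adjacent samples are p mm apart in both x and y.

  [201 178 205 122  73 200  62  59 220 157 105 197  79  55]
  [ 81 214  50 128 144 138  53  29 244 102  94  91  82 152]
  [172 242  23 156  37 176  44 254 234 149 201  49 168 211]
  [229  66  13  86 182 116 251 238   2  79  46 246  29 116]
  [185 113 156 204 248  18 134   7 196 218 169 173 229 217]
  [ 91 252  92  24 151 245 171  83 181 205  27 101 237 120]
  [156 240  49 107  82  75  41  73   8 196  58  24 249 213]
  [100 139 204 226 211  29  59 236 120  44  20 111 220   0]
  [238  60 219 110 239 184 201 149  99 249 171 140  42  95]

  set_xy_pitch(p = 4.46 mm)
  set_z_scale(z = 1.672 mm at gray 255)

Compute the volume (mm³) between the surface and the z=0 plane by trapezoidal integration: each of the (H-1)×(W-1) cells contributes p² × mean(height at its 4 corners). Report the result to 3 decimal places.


height_mm = gray/255 × 1.672; cell vol = 4.46² × mean(4 corners)
unit = 4.46² × 1.672 / (4×255) = 0.0326066 mm³ per gray-sum
row 0: Σ corner-gray over 13 cells = 6541  → 213.2799
row 1: Σ corner-gray over 13 cells = 6820  → 222.3772
row 2: Σ corner-gray over 13 cells = 6902  → 225.0509
row 3: Σ corner-gray over 13 cells = 7185  → 234.2786
row 4: Σ corner-gray over 13 cells = 7881  → 256.9728
row 5: Σ corner-gray over 13 cells = 6522  → 212.6604
row 6: Σ corner-gray over 13 cells = 6111  → 199.2591
row 7: Σ corner-gray over 13 cells = 7397  → 241.1912
Σ rows: total corner-gray = 55359  → 1805.0700 mm³

1805.070


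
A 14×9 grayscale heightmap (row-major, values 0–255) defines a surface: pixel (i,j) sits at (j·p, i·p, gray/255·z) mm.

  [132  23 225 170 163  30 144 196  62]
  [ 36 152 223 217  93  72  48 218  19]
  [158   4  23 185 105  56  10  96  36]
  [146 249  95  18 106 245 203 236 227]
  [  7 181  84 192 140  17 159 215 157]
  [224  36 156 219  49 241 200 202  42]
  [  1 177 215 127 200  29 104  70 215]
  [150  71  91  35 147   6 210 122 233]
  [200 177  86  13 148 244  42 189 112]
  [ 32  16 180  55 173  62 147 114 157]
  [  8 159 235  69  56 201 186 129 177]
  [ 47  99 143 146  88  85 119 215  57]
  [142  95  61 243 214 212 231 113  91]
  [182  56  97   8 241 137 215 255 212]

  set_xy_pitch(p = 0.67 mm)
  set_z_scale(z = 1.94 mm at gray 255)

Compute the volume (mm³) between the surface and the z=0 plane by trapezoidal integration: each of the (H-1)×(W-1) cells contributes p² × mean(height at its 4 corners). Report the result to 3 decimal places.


height_mm = gray/255 × 1.94; cell vol = 0.67² × mean(4 corners)
unit = 0.67² × 1.94 / (4×255) = 0.00085379 mm³ per gray-sum
row 0: Σ corner-gray over 8 cells = 4197  → 3.5834
row 1: Σ corner-gray over 8 cells = 3253  → 2.7774
row 2: Σ corner-gray over 8 cells = 3829  → 3.2692
row 3: Σ corner-gray over 8 cells = 4817  → 4.1127
row 4: Σ corner-gray over 8 cells = 4612  → 3.9377
row 5: Σ corner-gray over 8 cells = 4532  → 3.8694
row 6: Σ corner-gray over 8 cells = 3807  → 3.2504
row 7: Σ corner-gray over 8 cells = 3857  → 3.2931
row 8: Σ corner-gray over 8 cells = 3793  → 3.2384
row 9: Σ corner-gray over 8 cells = 3938  → 3.3622
row 10: Σ corner-gray over 8 cells = 4149  → 3.5424
row 11: Σ corner-gray over 8 cells = 4465  → 3.8122
row 12: Σ corner-gray over 8 cells = 4983  → 4.2544
Σ rows: total corner-gray = 54232  → 46.3027 mm³

46.303
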